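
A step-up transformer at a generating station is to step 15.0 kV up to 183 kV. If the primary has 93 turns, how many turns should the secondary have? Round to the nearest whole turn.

N_s/N_p = V_s/V_p, so N_s = 93 × 183000/15000 = 1134.6 ≈ 1135 turns.

N_s = 1135 turns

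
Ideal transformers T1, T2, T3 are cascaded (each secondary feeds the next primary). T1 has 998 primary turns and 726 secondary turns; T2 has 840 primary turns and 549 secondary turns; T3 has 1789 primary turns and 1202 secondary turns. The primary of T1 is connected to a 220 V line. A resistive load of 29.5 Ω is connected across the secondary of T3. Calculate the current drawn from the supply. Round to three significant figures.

After T1: V = 220.00 × 726/998 = 160.04 V.
After T2: V = 160.04 × 549/840 = 104.60 V.
After T3: V = 104.60 × 1202/1789 = 70.277 V.
I_load = 70.277/29.5 = 2.3823 A, so P_out = 70.277 × 2.3823 = 167.42 W.
All ideal ⇒ P_in = P_out, so I_supply = 167.42/220 = 0.761 A.

I_supply ≈ 0.761 A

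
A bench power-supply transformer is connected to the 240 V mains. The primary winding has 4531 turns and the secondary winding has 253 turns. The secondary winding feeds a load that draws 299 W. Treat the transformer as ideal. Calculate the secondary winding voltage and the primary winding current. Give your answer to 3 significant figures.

V_s = V_p × N_s/N_p = 240 × 253/4531 = 13.401 V.
I_s = P/V_s = 299/13.401 = 22.312 A.
I_p = I_s × N_s/N_p = 22.312 × 253/4531 = 1.25 A.

V_s ≈ 13.4 V, I_p ≈ 1.25 A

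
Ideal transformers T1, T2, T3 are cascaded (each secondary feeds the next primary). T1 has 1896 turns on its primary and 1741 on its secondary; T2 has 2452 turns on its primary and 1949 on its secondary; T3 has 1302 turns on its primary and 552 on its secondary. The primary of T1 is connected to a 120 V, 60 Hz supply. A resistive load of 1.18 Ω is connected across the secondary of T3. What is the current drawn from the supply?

Secondary of T1: V = 120.00 × 1741/1896 = 110.19 V.
Secondary of T2: V = 110.19 × 1949/2452 = 87.586 V.
Secondary of T3: V = 87.586 × 552/1302 = 37.133 V.
I_load = 37.133/1.18 = 31.469 A, so P_out = 37.133 × 31.469 = 1168.5 W.
All ideal ⇒ P_in = P_out, so I_supply = 1168.5/120 = 9.74 A.

I_supply ≈ 9.74 A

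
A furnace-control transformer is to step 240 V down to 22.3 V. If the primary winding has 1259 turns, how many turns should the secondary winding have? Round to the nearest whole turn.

N_s = 117 turns

N_s/N_p = V_s/V_p, so N_s = 1259 × 22.3/240 = 117.0 ≈ 117 turns.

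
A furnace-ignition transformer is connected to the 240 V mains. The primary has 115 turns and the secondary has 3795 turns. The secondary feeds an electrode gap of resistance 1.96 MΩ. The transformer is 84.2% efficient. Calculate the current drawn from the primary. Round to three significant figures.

I_p ≈ 0.158 A

V_s = 240 × 3795/115 = 7920.0 V.
I_s = V_s/R = 7920.0/(1.96×10^6) = 0.0040408 A.
P_out = V_s I_s = 7920.0 × 0.0040408 = 32.003 W.
P_in = P_out/η = 32.003/0.842 = 38.009 W.
I_p = P_in/V_p = 38.009/240 = 0.158 A.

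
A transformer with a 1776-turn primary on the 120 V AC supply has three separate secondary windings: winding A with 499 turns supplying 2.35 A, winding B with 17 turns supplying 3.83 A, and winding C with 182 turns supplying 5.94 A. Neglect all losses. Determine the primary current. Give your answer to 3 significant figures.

I_p ≈ 1.31 A

V_A = 120 × 499/1776 = 33.716 V; V_B = 120 × 17/1776 = 1.1486 V; V_C = 120 × 182/1776 = 12.297 V.
P_out = V_A I_A + V_B I_B + V_C I_C = 33.716×2.35 + 1.1486×3.83 + 12.297×5.94 = 79.233 + 4.3993 + 73.046 = 156.68 W.
Ideal ⇒ P_in = P_out, so I_p = P_out/V_p = 156.68/120 = 1.31 A.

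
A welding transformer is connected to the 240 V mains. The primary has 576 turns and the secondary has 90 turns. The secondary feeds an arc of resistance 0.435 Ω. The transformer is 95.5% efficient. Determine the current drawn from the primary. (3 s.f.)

V_s = 240 × 90/576 = 37.500 V.
I_s = V_s/R = 37.500/0.435 = 86.207 A.
P_out = V_s I_s = 37.500 × 86.207 = 3232.8 W.
P_in = P_out/η = 3232.8/0.955 = 3385.1 W.
I_p = P_in/V_p = 3385.1/240 = 14.1 A.

I_p ≈ 14.1 A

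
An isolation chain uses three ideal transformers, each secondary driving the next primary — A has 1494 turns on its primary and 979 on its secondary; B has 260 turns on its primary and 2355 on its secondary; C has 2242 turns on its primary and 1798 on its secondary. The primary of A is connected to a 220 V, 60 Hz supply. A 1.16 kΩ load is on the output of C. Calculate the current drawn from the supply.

Secondary of A: V = 220.00 × 979/1494 = 144.16 V.
Secondary of B: V = 144.16 × 2355/260 = 1305.8 V.
Secondary of C: V = 1305.8 × 1798/2242 = 1047.2 V.
I_load = 1047.2/1160 = 0.90275 A, so P_out = 1047.2 × 0.90275 = 945.35 W.
All ideal ⇒ P_in = P_out, so I_supply = 945.35/220 = 4.30 A.

I_supply ≈ 4.30 A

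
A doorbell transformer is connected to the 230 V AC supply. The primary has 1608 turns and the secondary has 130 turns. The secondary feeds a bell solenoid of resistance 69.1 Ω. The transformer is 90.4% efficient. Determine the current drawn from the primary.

V_s = 230 × 130/1608 = 18.595 V.
I_s = V_s/R = 18.595/69.1 = 0.26910 A.
P_out = V_s I_s = 18.595 × 0.26910 = 5.0037 W.
P_in = P_out/η = 5.0037/0.904 = 5.5351 W.
I_p = P_in/V_p = 5.5351/230 = 0.0241 A.

I_p ≈ 0.0241 A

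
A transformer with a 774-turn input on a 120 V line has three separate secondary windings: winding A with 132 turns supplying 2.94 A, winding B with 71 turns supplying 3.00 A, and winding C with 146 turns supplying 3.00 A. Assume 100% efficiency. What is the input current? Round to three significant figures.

V_A = 120 × 132/774 = 20.465 V; V_B = 120 × 71/774 = 11.008 V; V_C = 120 × 146/774 = 22.636 V.
P_out = V_A I_A + V_B I_B + V_C I_C = 20.465×2.94 + 11.008×3.00 + 22.636×3.00 = 60.167 + 33.023 + 67.907 = 161.10 W.
Ideal ⇒ P_in = P_out, so I_in = P_out/V_in = 161.10/120 = 1.34 A.

I_in ≈ 1.34 A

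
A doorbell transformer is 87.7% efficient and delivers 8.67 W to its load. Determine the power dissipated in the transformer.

P_loss ≈ 1.22 W

P_in = P_out/η = 8.67/0.877 = 9.88597 W.
P_loss = P_in − P_out = 9.88597 − 8.67 = 1.22 W.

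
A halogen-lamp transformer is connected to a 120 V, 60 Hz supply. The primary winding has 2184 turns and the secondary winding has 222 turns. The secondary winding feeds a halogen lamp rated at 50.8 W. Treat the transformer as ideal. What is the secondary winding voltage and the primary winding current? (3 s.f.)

V_s ≈ 12.2 V, I_p ≈ 0.423 A

V_s = V_p × N_s/N_p = 120 × 222/2184 = 12.198 V.
I_s = P/V_s = 50.8/12.198 = 4.1647 A.
I_p = I_s × N_s/N_p = 4.1647 × 222/2184 = 0.423 A.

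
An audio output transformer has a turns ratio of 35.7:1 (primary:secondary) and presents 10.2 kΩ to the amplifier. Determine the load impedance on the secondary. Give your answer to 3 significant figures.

Z_s ≈ 8.00 Ω

Z_s = Z_p/(N_p/N_s)² = 10200/35.7² = 8.00 Ω.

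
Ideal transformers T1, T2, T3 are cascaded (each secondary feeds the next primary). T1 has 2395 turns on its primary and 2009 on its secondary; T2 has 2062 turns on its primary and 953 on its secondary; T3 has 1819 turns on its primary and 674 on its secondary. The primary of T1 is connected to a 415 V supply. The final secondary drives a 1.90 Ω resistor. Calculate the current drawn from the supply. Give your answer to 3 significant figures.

Secondary of T1: V = 415.00 × 2009/2395 = 348.11 V.
Secondary of T2: V = 348.11 × 953/2062 = 160.89 V.
Secondary of T3: V = 160.89 × 674/1819 = 59.615 V.
I_load = 59.615/1.90 = 31.376 A, so P_out = 59.615 × 31.376 = 1870.5 W.
All ideal ⇒ P_in = P_out, so I_supply = 1870.5/415 = 4.51 A.

I_supply ≈ 4.51 A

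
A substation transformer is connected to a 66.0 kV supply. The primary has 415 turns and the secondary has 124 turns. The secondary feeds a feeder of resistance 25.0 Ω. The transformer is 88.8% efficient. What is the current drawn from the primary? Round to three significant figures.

V_s = 66000 × 124/415 = 19720 V.
I_s = V_s/R = 19720/25.0 = 788.82 A.
P_out = V_s I_s = 19720 × 788.82 = 1.5556×10^7 W.
P_in = P_out/η = 1.5556×10^7/0.888 = 1.7518×10^7 W.
I_p = P_in/V_p = 1.7518×10^7/66000 = 265 A.

I_p ≈ 265 A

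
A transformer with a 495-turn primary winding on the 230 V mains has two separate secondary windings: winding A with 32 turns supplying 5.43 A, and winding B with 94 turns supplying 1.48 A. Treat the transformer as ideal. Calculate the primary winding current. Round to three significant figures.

I_p ≈ 0.632 A

V_A = 230 × 32/495 = 14.869 V; V_B = 230 × 94/495 = 43.677 V.
P_out = V_A I_A + V_B I_B = 14.869×5.43 + 43.677×1.48 = 80.737 + 64.642 = 145.38 W.
Ideal ⇒ P_in = P_out, so I_p = P_out/V_p = 145.38/230 = 0.632 A.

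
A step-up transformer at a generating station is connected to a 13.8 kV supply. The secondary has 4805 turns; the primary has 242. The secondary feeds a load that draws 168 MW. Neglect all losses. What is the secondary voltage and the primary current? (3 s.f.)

V_s ≈ 274000 V, I_p ≈ 12200 A

V_s = V_p × N_s/N_p = 13800 × 4805/242 = 274000 V.
I_s = P/V_s = 1.68×10^8/274000 = 613.13 A.
I_p = I_s × N_s/N_p = 613.13 × 4805/242 = 12200 A.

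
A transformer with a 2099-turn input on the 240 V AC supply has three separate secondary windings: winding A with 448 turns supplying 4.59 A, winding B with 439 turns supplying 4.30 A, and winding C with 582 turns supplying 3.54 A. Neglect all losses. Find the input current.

I_in ≈ 2.86 A

V_A = 240 × 448/2099 = 51.224 V; V_B = 240 × 439/2099 = 50.195 V; V_C = 240 × 582/2099 = 66.546 V.
P_out = V_A I_A + V_B I_B + V_C I_C = 51.224×4.59 + 50.195×4.30 + 66.546×3.54 = 235.12 + 215.84 + 235.57 = 686.53 W.
Ideal ⇒ P_in = P_out, so I_in = P_out/V_in = 686.53/240 = 2.86 A.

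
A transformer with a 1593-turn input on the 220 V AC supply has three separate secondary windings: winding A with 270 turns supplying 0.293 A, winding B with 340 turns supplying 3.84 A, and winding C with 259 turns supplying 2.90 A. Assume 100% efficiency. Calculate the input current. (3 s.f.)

V_A = 220 × 270/1593 = 37.288 V; V_B = 220 × 340/1593 = 46.955 V; V_C = 220 × 259/1593 = 35.769 V.
P_out = V_A I_A + V_B I_B + V_C I_C = 37.288×0.293 + 46.955×3.84 + 35.769×2.90 = 10.925 + 180.31 + 103.73 = 294.96 W.
Ideal ⇒ P_in = P_out, so I_in = P_out/V_in = 294.96/220 = 1.34 A.

I_in ≈ 1.34 A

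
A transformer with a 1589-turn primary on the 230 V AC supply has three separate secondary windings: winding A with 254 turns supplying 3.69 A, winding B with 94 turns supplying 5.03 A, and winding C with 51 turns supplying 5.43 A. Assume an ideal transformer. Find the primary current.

I_p ≈ 1.06 A

V_A = 230 × 254/1589 = 36.765 V; V_B = 230 × 94/1589 = 13.606 V; V_C = 230 × 51/1589 = 7.3820 V.
P_out = V_A I_A + V_B I_B + V_C I_C = 36.765×3.69 + 13.606×5.03 + 7.3820×5.43 = 135.66 + 68.438 + 40.084 = 244.19 W.
Ideal ⇒ P_in = P_out, so I_p = P_out/V_p = 244.19/230 = 1.06 A.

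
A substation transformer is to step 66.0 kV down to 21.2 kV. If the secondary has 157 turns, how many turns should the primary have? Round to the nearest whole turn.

N_p/N_s = V_p/V_s, so N_p = 157 × 66000/21200 = 488.8 ≈ 489 turns.

N_p = 489 turns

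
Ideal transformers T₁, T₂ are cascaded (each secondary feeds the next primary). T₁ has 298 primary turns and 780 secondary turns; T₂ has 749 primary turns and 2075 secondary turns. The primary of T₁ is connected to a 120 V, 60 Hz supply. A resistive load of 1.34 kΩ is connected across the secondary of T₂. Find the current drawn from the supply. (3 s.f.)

I_supply ≈ 4.71 A

Secondary of T₁: V = 120.00 × 780/298 = 314.09 V.
Secondary of T₂: V = 314.09 × 2075/749 = 870.15 V.
I_load = 870.15/1340 = 0.64937 A, so P_out = 870.15 × 0.64937 = 565.05 W.
All ideal ⇒ P_in = P_out, so I_supply = 565.05/120 = 4.71 A.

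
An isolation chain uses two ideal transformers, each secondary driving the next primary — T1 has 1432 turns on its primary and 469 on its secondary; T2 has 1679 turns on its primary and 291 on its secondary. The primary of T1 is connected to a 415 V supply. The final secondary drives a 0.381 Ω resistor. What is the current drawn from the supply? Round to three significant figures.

After T1: V = 415.00 × 469/1432 = 135.92 V.
After T2: V = 135.92 × 291/1679 = 23.557 V.
I_load = 23.557/0.381 = 61.829 A, so P_out = 23.557 × 61.829 = 1456.5 W.
All ideal ⇒ P_in = P_out, so I_supply = 1456.5/415 = 3.51 A.

I_supply ≈ 3.51 A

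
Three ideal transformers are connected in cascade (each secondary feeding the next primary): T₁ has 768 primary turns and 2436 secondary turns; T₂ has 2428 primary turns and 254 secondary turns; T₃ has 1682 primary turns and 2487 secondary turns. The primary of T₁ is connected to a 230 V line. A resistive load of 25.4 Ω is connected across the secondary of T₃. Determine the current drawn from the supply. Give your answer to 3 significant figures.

I_supply ≈ 2.18 A

Secondary of T₁: V = 230.00 × 2436/768 = 729.53 V.
Secondary of T₂: V = 729.53 × 254/2428 = 76.318 V.
Secondary of T₃: V = 76.318 × 2487/1682 = 112.84 V.
I_load = 112.84/25.4 = 4.4427 A, so P_out = 112.84 × 4.4427 = 501.33 W.
All ideal ⇒ P_in = P_out, so I_supply = 501.33/230 = 2.18 A.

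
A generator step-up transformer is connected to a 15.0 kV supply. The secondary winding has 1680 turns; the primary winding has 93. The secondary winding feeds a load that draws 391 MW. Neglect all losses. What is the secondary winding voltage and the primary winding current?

V_s = V_p × N_s/N_p = 15000 × 1680/93 = 270970 V.
I_s = P/V_s = 3.91×10^8/270970 = 1443.0 A.
I_p = I_s × N_s/N_p = 1443.0 × 1680/93 = 26100 A.

V_s ≈ 271000 V, I_p ≈ 26100 A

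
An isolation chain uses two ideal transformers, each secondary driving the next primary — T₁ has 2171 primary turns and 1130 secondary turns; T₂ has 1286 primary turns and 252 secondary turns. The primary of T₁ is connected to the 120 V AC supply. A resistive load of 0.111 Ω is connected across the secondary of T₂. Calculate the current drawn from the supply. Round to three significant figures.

After T₁: V = 120.00 × 1130/2171 = 62.460 V.
After T₂: V = 62.460 × 252/1286 = 12.239 V.
I_load = 12.239/0.111 = 110.26 A, so P_out = 12.239 × 110.26 = 1349.6 W.
All ideal ⇒ P_in = P_out, so I_supply = 1349.6/120 = 11.2 A.

I_supply ≈ 11.2 A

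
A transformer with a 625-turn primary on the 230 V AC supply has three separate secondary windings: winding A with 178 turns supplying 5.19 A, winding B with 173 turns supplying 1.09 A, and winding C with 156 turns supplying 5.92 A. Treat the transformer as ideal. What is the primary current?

V_A = 230 × 178/625 = 65.504 V; V_B = 230 × 173/625 = 63.664 V; V_C = 230 × 156/625 = 57.408 V.
P_out = V_A I_A + V_B I_B + V_C I_C = 65.504×5.19 + 63.664×1.09 + 57.408×5.92 = 339.97 + 69.394 + 339.86 = 749.21 W.
Ideal ⇒ P_in = P_out, so I_p = P_out/V_p = 749.21/230 = 3.26 A.

I_p ≈ 3.26 A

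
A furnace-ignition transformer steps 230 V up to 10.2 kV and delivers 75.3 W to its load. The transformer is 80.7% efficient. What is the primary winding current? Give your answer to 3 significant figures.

I_p ≈ 0.406 A

P_in = P_out/η = 75.3/0.807 = 93.309 W.
I_p = P_in/V_p = 93.309/230 = 0.406 A.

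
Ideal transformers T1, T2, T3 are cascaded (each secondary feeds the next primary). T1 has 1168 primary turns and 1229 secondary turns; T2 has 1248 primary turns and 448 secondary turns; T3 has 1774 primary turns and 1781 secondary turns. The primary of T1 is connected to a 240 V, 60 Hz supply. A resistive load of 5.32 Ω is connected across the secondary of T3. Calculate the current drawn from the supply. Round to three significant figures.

I_supply ≈ 6.49 A

Secondary of T1: V = 240.00 × 1229/1168 = 252.53 V.
Secondary of T2: V = 252.53 × 448/1248 = 90.653 V.
Secondary of T3: V = 90.653 × 1781/1774 = 91.011 V.
I_load = 91.011/5.32 = 17.107 A, so P_out = 91.011 × 17.107 = 1557.0 W.
All ideal ⇒ P_in = P_out, so I_supply = 1557.0/240 = 6.49 A.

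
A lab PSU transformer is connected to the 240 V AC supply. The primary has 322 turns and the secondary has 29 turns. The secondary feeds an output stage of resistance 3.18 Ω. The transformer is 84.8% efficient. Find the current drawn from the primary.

I_p ≈ 0.722 A

V_s = 240 × 29/322 = 21.615 V.
I_s = V_s/R = 21.615/3.18 = 6.7971 A.
P_out = V_s I_s = 21.615 × 6.7971 = 146.92 W.
P_in = P_out/η = 146.92/0.848 = 173.25 W.
I_p = P_in/V_p = 173.25/240 = 0.722 A.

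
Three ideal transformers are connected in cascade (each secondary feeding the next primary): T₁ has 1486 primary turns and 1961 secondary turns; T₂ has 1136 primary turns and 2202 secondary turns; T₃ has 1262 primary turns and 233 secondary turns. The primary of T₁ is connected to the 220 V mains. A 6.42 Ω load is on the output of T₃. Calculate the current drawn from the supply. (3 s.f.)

After T₁: V = 220.00 × 1961/1486 = 290.32 V.
After T₂: V = 290.32 × 2202/1136 = 562.76 V.
After T₃: V = 562.76 × 233/1262 = 103.90 V.
I_load = 103.90/6.42 = 16.184 A, so P_out = 103.90 × 16.184 = 1681.5 W.
All ideal ⇒ P_in = P_out, so I_supply = 1681.5/220 = 7.64 A.

I_supply ≈ 7.64 A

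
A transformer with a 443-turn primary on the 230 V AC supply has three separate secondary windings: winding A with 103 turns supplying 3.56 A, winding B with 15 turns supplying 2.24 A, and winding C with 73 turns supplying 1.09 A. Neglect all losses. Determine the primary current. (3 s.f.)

V_A = 230 × 103/443 = 53.476 V; V_B = 230 × 15/443 = 7.7878 V; V_C = 230 × 73/443 = 37.901 V.
P_out = V_A I_A + V_B I_B + V_C I_C = 53.476×3.56 + 7.7878×2.24 + 37.901×1.09 = 190.38 + 17.445 + 41.312 = 249.13 W.
Ideal ⇒ P_in = P_out, so I_p = P_out/V_p = 249.13/230 = 1.08 A.

I_p ≈ 1.08 A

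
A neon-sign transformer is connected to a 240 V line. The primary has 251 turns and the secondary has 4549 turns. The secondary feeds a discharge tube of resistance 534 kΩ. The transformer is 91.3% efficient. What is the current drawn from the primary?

V_s = 240 × 4549/251 = 4349.6 V.
I_s = V_s/R = 4349.6/534000 = 0.0081454 A.
P_out = V_s I_s = 4349.6 × 0.0081454 = 35.430 W.
P_in = P_out/η = 35.430/0.913 = 38.806 W.
I_p = P_in/V_p = 38.806/240 = 0.162 A.

I_p ≈ 0.162 A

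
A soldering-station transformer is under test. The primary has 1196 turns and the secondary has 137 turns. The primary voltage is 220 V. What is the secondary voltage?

V_s ≈ 25.2 V

V_s/V_p = N_s/N_p, so V_s = 220 × 137/1196 = 25.2 V.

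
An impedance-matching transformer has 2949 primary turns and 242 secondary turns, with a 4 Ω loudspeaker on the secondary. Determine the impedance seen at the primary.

Z_p ≈ 594 Ω

Z_p = (N_p/N_s)² × Z_s = (2949/242)² × 4 = 594 Ω.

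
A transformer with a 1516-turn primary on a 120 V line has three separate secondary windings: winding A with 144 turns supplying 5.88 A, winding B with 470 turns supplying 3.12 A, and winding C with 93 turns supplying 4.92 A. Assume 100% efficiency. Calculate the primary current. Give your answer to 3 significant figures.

I_p ≈ 1.83 A

V_A = 120 × 144/1516 = 11.398 V; V_B = 120 × 470/1516 = 37.203 V; V_C = 120 × 93/1516 = 7.3615 V.
P_out = V_A I_A + V_B I_B + V_C I_C = 11.398×5.88 + 37.203×3.12 + 7.3615×4.92 = 67.023 + 116.07 + 36.218 = 219.32 W.
Ideal ⇒ P_in = P_out, so I_p = P_out/V_p = 219.32/120 = 1.83 A.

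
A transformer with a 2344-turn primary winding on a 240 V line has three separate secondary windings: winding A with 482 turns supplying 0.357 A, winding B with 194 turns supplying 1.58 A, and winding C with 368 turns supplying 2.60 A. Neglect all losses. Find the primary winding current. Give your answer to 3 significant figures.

I_p ≈ 0.612 A

V_A = 240 × 482/2344 = 49.352 V; V_B = 240 × 194/2344 = 19.863 V; V_C = 240 × 368/2344 = 37.679 V.
P_out = V_A I_A + V_B I_B + V_C I_C = 49.352×0.357 + 19.863×1.58 + 37.679×2.60 = 17.618 + 31.384 + 97.966 = 146.97 W.
Ideal ⇒ P_in = P_out, so I_p = P_out/V_p = 146.97/240 = 0.612 A.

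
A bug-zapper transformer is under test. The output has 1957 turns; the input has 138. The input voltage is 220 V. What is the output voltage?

V_out/V_in = N_out/N_in, so V_out = 220 × 1957/138 = 3120 V.

V_out ≈ 3120 V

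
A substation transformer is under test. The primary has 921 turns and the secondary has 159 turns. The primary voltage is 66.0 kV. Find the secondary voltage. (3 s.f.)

V_s ≈ 11400 V

V_s/V_p = N_s/N_p, so V_s = 66000 × 159/921 = 11400 V.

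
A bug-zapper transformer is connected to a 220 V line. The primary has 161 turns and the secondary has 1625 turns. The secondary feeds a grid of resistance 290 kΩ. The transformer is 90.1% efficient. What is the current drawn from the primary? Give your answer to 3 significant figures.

V_s = 220 × 1625/161 = 2220.5 V.
I_s = V_s/R = 2220.5/290000 = 0.0076569 A.
P_out = V_s I_s = 2220.5 × 0.0076569 = 17.002 W.
P_in = P_out/η = 17.002/0.901 = 18.870 W.
I_p = P_in/V_p = 18.870/220 = 0.0858 A.

I_p ≈ 0.0858 A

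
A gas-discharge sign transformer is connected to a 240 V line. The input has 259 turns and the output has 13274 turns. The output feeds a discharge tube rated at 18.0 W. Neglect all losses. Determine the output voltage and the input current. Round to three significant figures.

V_out = V_in × N_out/N_in = 240 × 13274/259 = 12300 V.
I_out = P/V_out = 18.0/12300 = 0.0014634 A.
I_in = I_out × N_out/N_in = 0.0014634 × 13274/259 = 0.0750 A.

V_out ≈ 12300 V, I_in ≈ 0.0750 A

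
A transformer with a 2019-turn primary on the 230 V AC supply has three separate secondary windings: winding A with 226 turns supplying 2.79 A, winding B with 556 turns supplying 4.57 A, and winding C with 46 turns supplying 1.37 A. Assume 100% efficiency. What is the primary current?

I_p ≈ 1.60 A

V_A = 230 × 226/2019 = 25.745 V; V_B = 230 × 556/2019 = 63.338 V; V_C = 230 × 46/2019 = 5.2402 V.
P_out = V_A I_A + V_B I_B + V_C I_C = 25.745×2.79 + 63.338×4.57 + 5.2402×1.37 = 71.830 + 289.46 + 7.1791 = 368.46 W.
Ideal ⇒ P_in = P_out, so I_p = P_out/V_p = 368.46/230 = 1.60 A.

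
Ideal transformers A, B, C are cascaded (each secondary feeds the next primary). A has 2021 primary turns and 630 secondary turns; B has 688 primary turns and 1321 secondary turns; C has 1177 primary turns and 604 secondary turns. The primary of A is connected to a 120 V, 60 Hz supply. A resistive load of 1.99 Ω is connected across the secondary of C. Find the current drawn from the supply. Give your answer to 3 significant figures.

I_supply ≈ 5.69 A

After A: V = 120.00 × 630/2021 = 37.407 V.
After B: V = 37.407 × 1321/688 = 71.824 V.
After C: V = 71.824 × 604/1177 = 36.858 V.
I_load = 36.858/1.99 = 18.522 A, so P_out = 36.858 × 18.522 = 682.66 W.
All ideal ⇒ P_in = P_out, so I_supply = 682.66/120 = 5.69 A.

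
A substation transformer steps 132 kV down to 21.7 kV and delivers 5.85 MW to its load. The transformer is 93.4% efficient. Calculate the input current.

P_in = P_out/η = 5.85×10^6/0.934 = 6.2634×10^6 W.
I_in = P_in/V_in = 6.2634×10^6/132000 = 47.4 A.

I_in ≈ 47.4 A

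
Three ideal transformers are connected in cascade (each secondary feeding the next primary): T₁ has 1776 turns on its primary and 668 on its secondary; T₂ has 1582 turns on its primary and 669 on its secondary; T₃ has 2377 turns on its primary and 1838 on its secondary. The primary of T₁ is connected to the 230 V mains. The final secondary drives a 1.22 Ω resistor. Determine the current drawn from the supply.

After T₁: V = 230.00 × 668/1776 = 86.509 V.
After T₂: V = 86.509 × 669/1582 = 36.583 V.
After T₃: V = 36.583 × 1838/2377 = 28.288 V.
I_load = 28.288/1.22 = 23.187 A, so P_out = 28.288 × 23.187 = 655.90 W.
All ideal ⇒ P_in = P_out, so I_supply = 655.90/230 = 2.85 A.

I_supply ≈ 2.85 A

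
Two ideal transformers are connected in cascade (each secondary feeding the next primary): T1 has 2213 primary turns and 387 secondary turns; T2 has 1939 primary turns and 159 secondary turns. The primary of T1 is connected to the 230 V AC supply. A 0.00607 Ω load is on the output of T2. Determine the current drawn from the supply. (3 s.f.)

I_supply ≈ 7.79 A

After T1: V = 230.00 × 387/2213 = 40.221 V.
After T2: V = 40.221 × 159/1939 = 3.2982 V.
I_load = 3.2982/0.00607 = 543.36 A, so P_out = 3.2982 × 543.36 = 1792.1 W.
All ideal ⇒ P_in = P_out, so I_supply = 1792.1/230 = 7.79 A.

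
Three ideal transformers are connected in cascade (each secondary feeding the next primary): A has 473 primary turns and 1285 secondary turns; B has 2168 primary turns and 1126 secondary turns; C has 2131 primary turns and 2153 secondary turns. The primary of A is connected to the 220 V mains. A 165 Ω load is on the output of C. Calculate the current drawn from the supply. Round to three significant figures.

After A: V = 220.00 × 1285/473 = 597.67 V.
After B: V = 597.67 × 1126/2168 = 310.42 V.
After C: V = 310.42 × 2153/2131 = 313.62 V.
I_load = 313.62/165 = 1.9007 A, so P_out = 313.62 × 1.9007 = 596.11 W.
All ideal ⇒ P_in = P_out, so I_supply = 596.11/220 = 2.71 A.

I_supply ≈ 2.71 A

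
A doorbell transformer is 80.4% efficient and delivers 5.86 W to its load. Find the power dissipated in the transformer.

P_in = P_out/η = 5.86/0.804 = 7.28856 W.
P_loss = P_in − P_out = 7.28856 − 5.86 = 1.43 W.

P_loss ≈ 1.43 W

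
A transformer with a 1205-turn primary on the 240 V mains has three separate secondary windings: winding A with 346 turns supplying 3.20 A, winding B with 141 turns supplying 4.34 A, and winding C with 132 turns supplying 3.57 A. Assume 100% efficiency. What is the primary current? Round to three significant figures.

I_p ≈ 1.82 A

V_A = 240 × 346/1205 = 68.913 V; V_B = 240 × 141/1205 = 28.083 V; V_C = 240 × 132/1205 = 26.290 V.
P_out = V_A I_A + V_B I_B + V_C I_C = 68.913×3.20 + 28.083×4.34 + 26.290×3.57 = 220.52 + 121.88 + 93.857 = 436.26 W.
Ideal ⇒ P_in = P_out, so I_p = P_out/V_p = 436.26/240 = 1.82 A.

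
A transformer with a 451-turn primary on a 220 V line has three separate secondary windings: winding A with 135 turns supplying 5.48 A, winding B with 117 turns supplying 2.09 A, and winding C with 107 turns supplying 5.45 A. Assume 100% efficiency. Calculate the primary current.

V_A = 220 × 135/451 = 65.854 V; V_B = 220 × 117/451 = 57.073 V; V_C = 220 × 107/451 = 52.195 V.
P_out = V_A I_A + V_B I_B + V_C I_C = 65.854×5.48 + 57.073×2.09 + 52.195×5.45 = 360.88 + 119.28 + 284.46 = 764.62 W.
Ideal ⇒ P_in = P_out, so I_p = P_out/V_p = 764.62/220 = 3.48 A.

I_p ≈ 3.48 A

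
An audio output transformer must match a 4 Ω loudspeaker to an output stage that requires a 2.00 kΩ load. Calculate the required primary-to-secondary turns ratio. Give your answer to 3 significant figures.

Z_p/Z_s = (N_p/N_s)², so N_p/N_s = √(2000/4) = √500 = 22.4.

N_p/N_s ≈ 22.4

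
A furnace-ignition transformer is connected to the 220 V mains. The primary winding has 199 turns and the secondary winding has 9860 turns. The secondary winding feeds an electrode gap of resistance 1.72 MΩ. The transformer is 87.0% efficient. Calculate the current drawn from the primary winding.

I_p ≈ 0.361 A

V_s = 220 × 9860/199 = 10901 V.
I_s = V_s/R = 10901/(1.72×10^6) = 0.0063375 A.
P_out = V_s I_s = 10901 × 0.0063375 = 69.082 W.
P_in = P_out/η = 69.082/0.870 = 79.405 W.
I_p = P_in/V_p = 79.405/220 = 0.361 A.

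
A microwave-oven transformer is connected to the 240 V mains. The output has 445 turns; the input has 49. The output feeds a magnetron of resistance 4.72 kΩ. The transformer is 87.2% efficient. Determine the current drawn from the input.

I_in ≈ 4.81 A

V_out = 240 × 445/49 = 2179.6 V.
I_out = V_out/R = 2179.6/4720 = 0.46178 A.
P_out = V_out I_out = 2179.6 × 0.46178 = 1006.5 W.
P_in = P_out/η = 1006.5/0.872 = 1154.2 W.
I_in = P_in/V_in = 1154.2/240 = 4.81 A.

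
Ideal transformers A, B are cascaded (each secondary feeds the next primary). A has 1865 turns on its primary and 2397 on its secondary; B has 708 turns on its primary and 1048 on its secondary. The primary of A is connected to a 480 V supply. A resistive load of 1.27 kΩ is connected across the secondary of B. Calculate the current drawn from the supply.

After A: V = 480.00 × 2397/1865 = 616.92 V.
After B: V = 616.92 × 1048/708 = 913.18 V.
I_load = 913.18/1270 = 0.71904 A, so P_out = 913.18 × 0.71904 = 656.62 W.
All ideal ⇒ P_in = P_out, so I_supply = 656.62/480 = 1.37 A.

I_supply ≈ 1.37 A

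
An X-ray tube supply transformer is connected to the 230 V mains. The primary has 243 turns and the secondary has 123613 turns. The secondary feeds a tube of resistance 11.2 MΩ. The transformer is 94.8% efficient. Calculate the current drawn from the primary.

V_s = 230 × 123613/243 = 117000 V.
I_s = V_s/R = 117000/(1.12×10^7) = 0.010446 A.
P_out = V_s I_s = 117000 × 0.010446 = 1222.2 W.
P_in = P_out/η = 1222.2/0.948 = 1289.3 W.
I_p = P_in/V_p = 1289.3/230 = 5.61 A.

I_p ≈ 5.61 A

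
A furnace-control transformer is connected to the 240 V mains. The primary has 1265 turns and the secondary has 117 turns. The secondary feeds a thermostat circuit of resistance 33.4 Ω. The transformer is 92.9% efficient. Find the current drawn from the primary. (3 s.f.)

I_p ≈ 0.0662 A

V_s = 240 × 117/1265 = 22.198 V.
I_s = V_s/R = 22.198/33.4 = 0.66460 A.
P_out = V_s I_s = 22.198 × 0.66460 = 14.753 W.
P_in = P_out/η = 14.753/0.929 = 15.880 W.
I_p = P_in/V_p = 15.880/240 = 0.0662 A.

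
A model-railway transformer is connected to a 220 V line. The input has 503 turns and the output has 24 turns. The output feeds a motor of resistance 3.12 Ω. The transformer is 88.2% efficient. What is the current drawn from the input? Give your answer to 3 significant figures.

V_out = 220 × 24/503 = 10.497 V.
I_out = V_out/R = 10.497/3.12 = 3.3644 A.
P_out = V_out I_out = 10.497 × 3.3644 = 35.316 W.
P_in = P_out/η = 35.316/0.882 = 40.041 W.
I_in = P_in/V_in = 40.041/220 = 0.182 A.

I_in ≈ 0.182 A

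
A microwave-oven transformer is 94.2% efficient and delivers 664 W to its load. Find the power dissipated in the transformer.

P_loss ≈ 40.9 W

P_in = P_out/η = 664/0.942 = 704.883 W.
P_loss = P_in − P_out = 704.883 − 664 = 40.9 W.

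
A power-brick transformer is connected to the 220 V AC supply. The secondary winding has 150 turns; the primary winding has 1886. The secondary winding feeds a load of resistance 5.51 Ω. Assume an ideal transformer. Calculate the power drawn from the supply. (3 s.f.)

P ≈ 55.6 W

V_s = V_p × N_s/N_p = 220 × 150/1886 = 17.497 V.
I_s = V_s/R = 17.497/5.51 = 3.1756 A.
I_p = I_s × N_s/N_p = 3.1756 × 150/1886 = 0.25256 A.
P = V_p I_p = 220 × 0.25256 = 55.6 W.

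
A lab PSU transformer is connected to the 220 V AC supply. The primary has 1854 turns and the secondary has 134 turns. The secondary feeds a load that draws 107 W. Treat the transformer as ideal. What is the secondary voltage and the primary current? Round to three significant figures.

V_s = V_p × N_s/N_p = 220 × 134/1854 = 15.901 V.
I_s = P/V_s = 107/15.901 = 6.7292 A.
I_p = I_s × N_s/N_p = 6.7292 × 134/1854 = 0.486 A.

V_s ≈ 15.9 V, I_p ≈ 0.486 A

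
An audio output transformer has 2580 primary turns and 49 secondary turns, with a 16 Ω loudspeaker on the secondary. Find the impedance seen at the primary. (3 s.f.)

Z_p = (N_p/N_s)² × Z_s = (2580/49)² × 16 = 44400 Ω.

Z_p ≈ 44400 Ω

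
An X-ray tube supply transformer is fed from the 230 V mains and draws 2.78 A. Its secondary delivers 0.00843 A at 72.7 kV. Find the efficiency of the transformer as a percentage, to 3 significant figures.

P_in = 230 × 2.78 = 639.400 W.
P_out = 72700 × 0.00843 = 612.861 W.
η = P_out/P_in = 612.861/639.400 = 0.958.

η ≈ 95.8%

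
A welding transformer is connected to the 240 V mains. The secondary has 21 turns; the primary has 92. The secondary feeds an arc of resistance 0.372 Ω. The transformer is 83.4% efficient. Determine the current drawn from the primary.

I_p ≈ 40.3 A

V_s = 240 × 21/92 = 54.783 V.
I_s = V_s/R = 54.783/0.372 = 147.27 A.
P_out = V_s I_s = 54.783 × 147.27 = 8067.6 W.
P_in = P_out/η = 8067.6/0.834 = 9673.3 W.
I_p = P_in/V_p = 9673.3/240 = 40.3 A.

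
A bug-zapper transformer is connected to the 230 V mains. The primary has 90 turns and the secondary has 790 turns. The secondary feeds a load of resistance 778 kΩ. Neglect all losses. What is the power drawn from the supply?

P ≈ 5.24 W

V_s = V_p × N_s/N_p = 230 × 790/90 = 2018.9 V.
I_s = V_s/R = 2018.9/778000 = 0.0025950 A.
I_p = I_s × N_s/N_p = 0.0025950 × 790/90 = 0.022778 A.
P = V_p I_p = 230 × 0.022778 = 5.24 W.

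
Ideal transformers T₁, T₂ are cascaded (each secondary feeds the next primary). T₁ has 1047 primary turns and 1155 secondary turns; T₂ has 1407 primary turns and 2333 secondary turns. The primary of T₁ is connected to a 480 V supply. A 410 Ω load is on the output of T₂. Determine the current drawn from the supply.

I_supply ≈ 3.92 A

After T₁: V = 480.00 × 1155/1047 = 529.51 V.
After T₂: V = 529.51 × 2333/1407 = 878.01 V.
I_load = 878.01/410 = 2.1415 A, so P_out = 878.01 × 2.1415 = 1880.2 W.
All ideal ⇒ P_in = P_out, so I_supply = 1880.2/480 = 3.92 A.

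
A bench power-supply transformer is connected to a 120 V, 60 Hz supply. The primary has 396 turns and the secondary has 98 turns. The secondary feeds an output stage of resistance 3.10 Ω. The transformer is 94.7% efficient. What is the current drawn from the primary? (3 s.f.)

I_p ≈ 2.50 A

V_s = 120 × 98/396 = 29.697 V.
I_s = V_s/R = 29.697/3.10 = 9.5797 A.
P_out = V_s I_s = 29.697 × 9.5797 = 284.49 W.
P_in = P_out/η = 284.49/0.947 = 300.41 W.
I_p = P_in/V_p = 300.41/120 = 2.50 A.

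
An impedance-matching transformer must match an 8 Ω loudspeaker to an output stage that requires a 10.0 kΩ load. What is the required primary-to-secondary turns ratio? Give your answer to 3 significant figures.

N_p/N_s ≈ 35.4

Z_p/Z_s = (N_p/N_s)², so N_p/N_s = √(10000/8) = √1250 = 35.4.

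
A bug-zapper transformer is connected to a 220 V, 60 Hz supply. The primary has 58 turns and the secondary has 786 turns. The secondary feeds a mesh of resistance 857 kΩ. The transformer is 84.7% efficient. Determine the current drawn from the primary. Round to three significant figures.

V_s = 220 × 786/58 = 2981.4 V.
I_s = V_s/R = 2981.4/857000 = 0.0034789 A.
P_out = V_s I_s = 2981.4 × 0.0034789 = 10.372 W.
P_in = P_out/η = 10.372/0.847 = 12.245 W.
I_p = P_in/V_p = 12.245/220 = 0.0557 A.

I_p ≈ 0.0557 A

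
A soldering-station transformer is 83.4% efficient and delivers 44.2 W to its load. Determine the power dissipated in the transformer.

P_in = P_out/η = 44.2/0.834 = 52.9976 W.
P_loss = P_in − P_out = 52.9976 − 44.2 = 8.80 W.

P_loss ≈ 8.80 W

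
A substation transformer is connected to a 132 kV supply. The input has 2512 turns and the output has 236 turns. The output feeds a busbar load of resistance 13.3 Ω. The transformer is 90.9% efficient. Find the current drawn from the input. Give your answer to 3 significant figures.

V_out = 132000 × 236/2512 = 12401 V.
I_out = V_out/R = 12401/13.3 = 932.43 A.
P_out = V_out I_out = 12401 × 932.43 = 1.1563×10^7 W.
P_in = P_out/η = 1.1563×10^7/0.909 = 1.2721×10^7 W.
I_in = P_in/V_in = 1.2721×10^7/132000 = 96.4 A.

I_in ≈ 96.4 A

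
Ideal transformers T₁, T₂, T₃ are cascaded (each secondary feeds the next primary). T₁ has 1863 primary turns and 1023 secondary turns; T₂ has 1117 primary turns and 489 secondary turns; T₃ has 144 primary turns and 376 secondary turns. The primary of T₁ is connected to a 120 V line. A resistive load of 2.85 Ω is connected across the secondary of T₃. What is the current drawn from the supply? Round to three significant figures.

Secondary of T₁: V = 120.00 × 1023/1863 = 65.894 V.
Secondary of T₂: V = 65.894 × 489/1117 = 28.847 V.
Secondary of T₃: V = 28.847 × 376/144 = 75.323 V.
I_load = 75.323/2.85 = 26.429 A, so P_out = 75.323 × 26.429 = 1990.7 W.
All ideal ⇒ P_in = P_out, so I_supply = 1990.7/120 = 16.6 A.

I_supply ≈ 16.6 A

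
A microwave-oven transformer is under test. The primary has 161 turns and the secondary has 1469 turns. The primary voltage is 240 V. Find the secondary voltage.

V_s ≈ 2190 V

V_s/V_p = N_s/N_p, so V_s = 240 × 1469/161 = 2190 V.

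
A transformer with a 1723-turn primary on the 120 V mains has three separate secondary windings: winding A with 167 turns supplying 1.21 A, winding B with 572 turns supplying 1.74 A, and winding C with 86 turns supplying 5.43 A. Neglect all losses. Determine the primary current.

V_A = 120 × 167/1723 = 11.631 V; V_B = 120 × 572/1723 = 39.837 V; V_C = 120 × 86/1723 = 5.9896 V.
P_out = V_A I_A + V_B I_B + V_C I_C = 11.631×1.21 + 39.837×1.74 + 5.9896×5.43 = 14.073 + 69.317 + 32.523 = 115.91 W.
Ideal ⇒ P_in = P_out, so I_p = P_out/V_p = 115.91/120 = 0.966 A.

I_p ≈ 0.966 A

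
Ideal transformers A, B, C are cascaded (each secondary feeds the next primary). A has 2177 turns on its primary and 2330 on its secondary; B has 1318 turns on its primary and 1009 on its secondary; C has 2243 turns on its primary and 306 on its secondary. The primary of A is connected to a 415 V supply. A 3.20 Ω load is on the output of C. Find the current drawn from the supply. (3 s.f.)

After A: V = 415.00 × 2330/2177 = 444.17 V.
After B: V = 444.17 × 1009/1318 = 340.03 V.
After C: V = 340.03 × 306/2243 = 46.389 V.
I_load = 46.389/3.20 = 14.497 A, so P_out = 46.389 × 14.497 = 672.48 W.
All ideal ⇒ P_in = P_out, so I_supply = 672.48/415 = 1.62 A.

I_supply ≈ 1.62 A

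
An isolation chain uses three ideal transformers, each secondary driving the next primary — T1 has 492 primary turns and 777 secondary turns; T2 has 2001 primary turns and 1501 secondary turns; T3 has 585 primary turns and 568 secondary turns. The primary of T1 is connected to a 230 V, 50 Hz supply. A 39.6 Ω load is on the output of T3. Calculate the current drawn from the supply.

Secondary of T1: V = 230.00 × 777/492 = 363.23 V.
Secondary of T2: V = 363.23 × 1501/2001 = 272.47 V.
Secondary of T3: V = 272.47 × 568/585 = 264.55 V.
I_load = 264.55/39.6 = 6.6806 A, so P_out = 264.55 × 6.6806 = 1767.4 W.
All ideal ⇒ P_in = P_out, so I_supply = 1767.4/230 = 7.68 A.

I_supply ≈ 7.68 A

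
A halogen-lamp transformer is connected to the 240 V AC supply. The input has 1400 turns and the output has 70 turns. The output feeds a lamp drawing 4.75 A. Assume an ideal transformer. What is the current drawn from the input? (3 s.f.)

I_in ≈ 0.237 A

For an ideal transformer I_in N_in = I_out N_out, so I_in = 4.75 × 70/1400 = 0.237 A.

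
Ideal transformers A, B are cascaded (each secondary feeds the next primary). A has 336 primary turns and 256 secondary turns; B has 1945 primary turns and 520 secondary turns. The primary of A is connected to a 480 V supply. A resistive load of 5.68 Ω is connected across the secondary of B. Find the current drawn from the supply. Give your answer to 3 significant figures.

After A: V = 480.00 × 256/336 = 365.71 V.
After B: V = 365.71 × 520/1945 = 97.775 V.
I_load = 97.775/5.68 = 17.214 A, so P_out = 97.775 × 17.214 = 1683.1 W.
All ideal ⇒ P_in = P_out, so I_supply = 1683.1/480 = 3.51 A.

I_supply ≈ 3.51 A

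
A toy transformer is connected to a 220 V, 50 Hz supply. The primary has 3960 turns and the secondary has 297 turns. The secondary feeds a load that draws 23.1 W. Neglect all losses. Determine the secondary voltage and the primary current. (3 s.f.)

V_s ≈ 16.5 V, I_p ≈ 0.105 A

V_s = V_p × N_s/N_p = 220 × 297/3960 = 16.500 V.
I_s = P/V_s = 23.1/16.500 = 1.4000 A.
I_p = I_s × N_s/N_p = 1.4000 × 297/3960 = 0.105 A.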